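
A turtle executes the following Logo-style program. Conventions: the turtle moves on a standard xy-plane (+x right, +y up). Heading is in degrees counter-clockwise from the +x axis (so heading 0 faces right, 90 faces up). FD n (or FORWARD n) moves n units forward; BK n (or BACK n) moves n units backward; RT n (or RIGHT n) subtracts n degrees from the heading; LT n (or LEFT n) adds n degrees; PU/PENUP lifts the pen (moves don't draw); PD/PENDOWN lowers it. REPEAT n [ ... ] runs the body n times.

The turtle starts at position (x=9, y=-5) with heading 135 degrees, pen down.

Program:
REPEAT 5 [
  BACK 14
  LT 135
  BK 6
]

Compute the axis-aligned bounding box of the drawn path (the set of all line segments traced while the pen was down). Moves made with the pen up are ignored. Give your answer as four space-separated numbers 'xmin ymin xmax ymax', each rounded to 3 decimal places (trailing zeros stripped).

Answer: 4.757 -14.899 24.757 5.101

Derivation:
Executing turtle program step by step:
Start: pos=(9,-5), heading=135, pen down
REPEAT 5 [
  -- iteration 1/5 --
  BK 14: (9,-5) -> (18.899,-14.899) [heading=135, draw]
  LT 135: heading 135 -> 270
  BK 6: (18.899,-14.899) -> (18.899,-8.899) [heading=270, draw]
  -- iteration 2/5 --
  BK 14: (18.899,-8.899) -> (18.899,5.101) [heading=270, draw]
  LT 135: heading 270 -> 45
  BK 6: (18.899,5.101) -> (14.657,0.858) [heading=45, draw]
  -- iteration 3/5 --
  BK 14: (14.657,0.858) -> (4.757,-9.042) [heading=45, draw]
  LT 135: heading 45 -> 180
  BK 6: (4.757,-9.042) -> (10.757,-9.042) [heading=180, draw]
  -- iteration 4/5 --
  BK 14: (10.757,-9.042) -> (24.757,-9.042) [heading=180, draw]
  LT 135: heading 180 -> 315
  BK 6: (24.757,-9.042) -> (20.515,-4.799) [heading=315, draw]
  -- iteration 5/5 --
  BK 14: (20.515,-4.799) -> (10.615,5.101) [heading=315, draw]
  LT 135: heading 315 -> 90
  BK 6: (10.615,5.101) -> (10.615,-0.899) [heading=90, draw]
]
Final: pos=(10.615,-0.899), heading=90, 10 segment(s) drawn

Segment endpoints: x in {4.757, 9, 10.615, 10.615, 10.757, 14.657, 18.899, 18.899, 20.515, 24.757}, y in {-14.899, -9.042, -9.042, -9.042, -8.899, -5, -4.799, -0.899, 0.858, 5.101, 5.101}
xmin=4.757, ymin=-14.899, xmax=24.757, ymax=5.101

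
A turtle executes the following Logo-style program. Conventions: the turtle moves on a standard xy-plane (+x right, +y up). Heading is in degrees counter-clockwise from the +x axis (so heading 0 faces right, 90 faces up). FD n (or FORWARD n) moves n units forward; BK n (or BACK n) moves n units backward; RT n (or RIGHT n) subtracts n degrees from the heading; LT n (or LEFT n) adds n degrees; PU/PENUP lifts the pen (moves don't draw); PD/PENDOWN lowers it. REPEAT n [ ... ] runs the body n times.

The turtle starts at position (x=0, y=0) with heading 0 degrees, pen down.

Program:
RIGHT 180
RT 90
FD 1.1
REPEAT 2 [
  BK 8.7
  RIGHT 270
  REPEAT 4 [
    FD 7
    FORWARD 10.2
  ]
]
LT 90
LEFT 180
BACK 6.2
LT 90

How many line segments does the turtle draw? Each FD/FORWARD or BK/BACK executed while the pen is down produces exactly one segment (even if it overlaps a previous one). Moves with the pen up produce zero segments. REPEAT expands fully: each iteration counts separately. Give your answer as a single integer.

Answer: 20

Derivation:
Executing turtle program step by step:
Start: pos=(0,0), heading=0, pen down
RT 180: heading 0 -> 180
RT 90: heading 180 -> 90
FD 1.1: (0,0) -> (0,1.1) [heading=90, draw]
REPEAT 2 [
  -- iteration 1/2 --
  BK 8.7: (0,1.1) -> (0,-7.6) [heading=90, draw]
  RT 270: heading 90 -> 180
  REPEAT 4 [
    -- iteration 1/4 --
    FD 7: (0,-7.6) -> (-7,-7.6) [heading=180, draw]
    FD 10.2: (-7,-7.6) -> (-17.2,-7.6) [heading=180, draw]
    -- iteration 2/4 --
    FD 7: (-17.2,-7.6) -> (-24.2,-7.6) [heading=180, draw]
    FD 10.2: (-24.2,-7.6) -> (-34.4,-7.6) [heading=180, draw]
    -- iteration 3/4 --
    FD 7: (-34.4,-7.6) -> (-41.4,-7.6) [heading=180, draw]
    FD 10.2: (-41.4,-7.6) -> (-51.6,-7.6) [heading=180, draw]
    -- iteration 4/4 --
    FD 7: (-51.6,-7.6) -> (-58.6,-7.6) [heading=180, draw]
    FD 10.2: (-58.6,-7.6) -> (-68.8,-7.6) [heading=180, draw]
  ]
  -- iteration 2/2 --
  BK 8.7: (-68.8,-7.6) -> (-60.1,-7.6) [heading=180, draw]
  RT 270: heading 180 -> 270
  REPEAT 4 [
    -- iteration 1/4 --
    FD 7: (-60.1,-7.6) -> (-60.1,-14.6) [heading=270, draw]
    FD 10.2: (-60.1,-14.6) -> (-60.1,-24.8) [heading=270, draw]
    -- iteration 2/4 --
    FD 7: (-60.1,-24.8) -> (-60.1,-31.8) [heading=270, draw]
    FD 10.2: (-60.1,-31.8) -> (-60.1,-42) [heading=270, draw]
    -- iteration 3/4 --
    FD 7: (-60.1,-42) -> (-60.1,-49) [heading=270, draw]
    FD 10.2: (-60.1,-49) -> (-60.1,-59.2) [heading=270, draw]
    -- iteration 4/4 --
    FD 7: (-60.1,-59.2) -> (-60.1,-66.2) [heading=270, draw]
    FD 10.2: (-60.1,-66.2) -> (-60.1,-76.4) [heading=270, draw]
  ]
]
LT 90: heading 270 -> 0
LT 180: heading 0 -> 180
BK 6.2: (-60.1,-76.4) -> (-53.9,-76.4) [heading=180, draw]
LT 90: heading 180 -> 270
Final: pos=(-53.9,-76.4), heading=270, 20 segment(s) drawn
Segments drawn: 20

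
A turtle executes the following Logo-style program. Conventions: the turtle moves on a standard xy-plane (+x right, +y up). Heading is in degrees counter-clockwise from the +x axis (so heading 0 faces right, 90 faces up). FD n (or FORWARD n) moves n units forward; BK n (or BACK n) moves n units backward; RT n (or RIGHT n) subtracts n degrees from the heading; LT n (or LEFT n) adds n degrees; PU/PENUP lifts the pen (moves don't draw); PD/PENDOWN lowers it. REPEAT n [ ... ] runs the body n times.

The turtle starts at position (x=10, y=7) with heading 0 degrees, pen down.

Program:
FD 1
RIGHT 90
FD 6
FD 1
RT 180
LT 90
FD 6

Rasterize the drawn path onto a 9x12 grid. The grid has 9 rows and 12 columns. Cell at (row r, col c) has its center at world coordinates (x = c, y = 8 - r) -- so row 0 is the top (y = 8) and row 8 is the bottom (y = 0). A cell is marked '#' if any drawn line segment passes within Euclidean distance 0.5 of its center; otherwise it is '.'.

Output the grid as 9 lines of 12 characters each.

Segment 0: (10,7) -> (11,7)
Segment 1: (11,7) -> (11,1)
Segment 2: (11,1) -> (11,0)
Segment 3: (11,0) -> (5,-0)

Answer: ............
..........##
...........#
...........#
...........#
...........#
...........#
...........#
.....#######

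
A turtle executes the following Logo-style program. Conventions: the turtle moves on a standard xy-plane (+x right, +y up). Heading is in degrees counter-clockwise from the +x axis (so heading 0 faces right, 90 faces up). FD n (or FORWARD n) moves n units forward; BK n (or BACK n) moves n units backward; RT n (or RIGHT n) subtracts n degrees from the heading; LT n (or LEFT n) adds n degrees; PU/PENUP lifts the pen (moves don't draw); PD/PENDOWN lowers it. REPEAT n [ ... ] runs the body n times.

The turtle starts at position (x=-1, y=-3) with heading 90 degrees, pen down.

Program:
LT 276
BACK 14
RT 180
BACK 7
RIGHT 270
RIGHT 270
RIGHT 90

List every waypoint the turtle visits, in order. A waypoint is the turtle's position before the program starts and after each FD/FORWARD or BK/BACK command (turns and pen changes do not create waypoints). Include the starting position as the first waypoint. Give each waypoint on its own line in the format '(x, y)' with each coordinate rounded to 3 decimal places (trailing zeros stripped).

Executing turtle program step by step:
Start: pos=(-1,-3), heading=90, pen down
LT 276: heading 90 -> 6
BK 14: (-1,-3) -> (-14.923,-4.463) [heading=6, draw]
RT 180: heading 6 -> 186
BK 7: (-14.923,-4.463) -> (-7.962,-3.732) [heading=186, draw]
RT 270: heading 186 -> 276
RT 270: heading 276 -> 6
RT 90: heading 6 -> 276
Final: pos=(-7.962,-3.732), heading=276, 2 segment(s) drawn
Waypoints (3 total):
(-1, -3)
(-14.923, -4.463)
(-7.962, -3.732)

Answer: (-1, -3)
(-14.923, -4.463)
(-7.962, -3.732)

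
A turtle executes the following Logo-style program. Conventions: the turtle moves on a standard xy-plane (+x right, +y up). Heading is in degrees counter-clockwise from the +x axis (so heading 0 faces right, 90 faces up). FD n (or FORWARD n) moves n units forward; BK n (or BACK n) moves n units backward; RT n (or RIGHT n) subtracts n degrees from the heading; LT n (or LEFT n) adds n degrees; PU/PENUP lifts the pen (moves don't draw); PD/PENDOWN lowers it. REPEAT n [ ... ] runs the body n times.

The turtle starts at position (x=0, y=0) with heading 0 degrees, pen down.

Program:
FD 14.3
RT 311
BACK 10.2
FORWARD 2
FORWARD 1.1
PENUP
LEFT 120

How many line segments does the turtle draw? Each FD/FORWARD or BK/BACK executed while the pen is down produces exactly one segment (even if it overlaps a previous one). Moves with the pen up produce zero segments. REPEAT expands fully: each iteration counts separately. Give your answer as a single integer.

Answer: 4

Derivation:
Executing turtle program step by step:
Start: pos=(0,0), heading=0, pen down
FD 14.3: (0,0) -> (14.3,0) [heading=0, draw]
RT 311: heading 0 -> 49
BK 10.2: (14.3,0) -> (7.608,-7.698) [heading=49, draw]
FD 2: (7.608,-7.698) -> (8.92,-6.189) [heading=49, draw]
FD 1.1: (8.92,-6.189) -> (9.642,-5.358) [heading=49, draw]
PU: pen up
LT 120: heading 49 -> 169
Final: pos=(9.642,-5.358), heading=169, 4 segment(s) drawn
Segments drawn: 4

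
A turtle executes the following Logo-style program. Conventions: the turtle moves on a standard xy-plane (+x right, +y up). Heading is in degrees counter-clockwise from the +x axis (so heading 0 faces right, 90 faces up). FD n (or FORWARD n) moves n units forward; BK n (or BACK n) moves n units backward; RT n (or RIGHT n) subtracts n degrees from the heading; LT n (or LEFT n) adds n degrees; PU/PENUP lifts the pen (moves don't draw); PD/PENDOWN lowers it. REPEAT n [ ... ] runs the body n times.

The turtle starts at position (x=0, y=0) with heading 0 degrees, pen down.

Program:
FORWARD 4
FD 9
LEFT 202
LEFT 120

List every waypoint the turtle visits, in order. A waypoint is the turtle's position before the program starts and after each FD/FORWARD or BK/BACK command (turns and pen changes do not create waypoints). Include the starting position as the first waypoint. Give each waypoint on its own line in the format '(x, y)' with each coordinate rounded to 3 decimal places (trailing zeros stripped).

Executing turtle program step by step:
Start: pos=(0,0), heading=0, pen down
FD 4: (0,0) -> (4,0) [heading=0, draw]
FD 9: (4,0) -> (13,0) [heading=0, draw]
LT 202: heading 0 -> 202
LT 120: heading 202 -> 322
Final: pos=(13,0), heading=322, 2 segment(s) drawn
Waypoints (3 total):
(0, 0)
(4, 0)
(13, 0)

Answer: (0, 0)
(4, 0)
(13, 0)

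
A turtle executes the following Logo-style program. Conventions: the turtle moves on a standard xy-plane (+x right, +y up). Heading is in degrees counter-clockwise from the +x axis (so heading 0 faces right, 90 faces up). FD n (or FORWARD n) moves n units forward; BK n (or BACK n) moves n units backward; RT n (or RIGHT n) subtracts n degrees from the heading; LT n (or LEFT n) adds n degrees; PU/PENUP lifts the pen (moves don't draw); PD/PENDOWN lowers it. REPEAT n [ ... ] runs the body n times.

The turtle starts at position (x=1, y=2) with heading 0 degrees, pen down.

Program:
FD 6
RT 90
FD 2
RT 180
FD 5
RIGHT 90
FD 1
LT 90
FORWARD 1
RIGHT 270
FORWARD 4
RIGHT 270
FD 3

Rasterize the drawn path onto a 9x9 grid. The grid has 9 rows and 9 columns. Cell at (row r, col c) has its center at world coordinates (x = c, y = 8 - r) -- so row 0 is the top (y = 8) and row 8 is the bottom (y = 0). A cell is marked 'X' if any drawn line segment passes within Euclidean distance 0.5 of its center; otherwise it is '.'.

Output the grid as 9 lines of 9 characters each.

Segment 0: (1,2) -> (7,2)
Segment 1: (7,2) -> (7,0)
Segment 2: (7,0) -> (7,5)
Segment 3: (7,5) -> (8,5)
Segment 4: (8,5) -> (8,6)
Segment 5: (8,6) -> (4,6)
Segment 6: (4,6) -> (4,3)

Answer: .........
.........
....XXXXX
....X..XX
....X..X.
....X..X.
.XXXXXXX.
.......X.
.......X.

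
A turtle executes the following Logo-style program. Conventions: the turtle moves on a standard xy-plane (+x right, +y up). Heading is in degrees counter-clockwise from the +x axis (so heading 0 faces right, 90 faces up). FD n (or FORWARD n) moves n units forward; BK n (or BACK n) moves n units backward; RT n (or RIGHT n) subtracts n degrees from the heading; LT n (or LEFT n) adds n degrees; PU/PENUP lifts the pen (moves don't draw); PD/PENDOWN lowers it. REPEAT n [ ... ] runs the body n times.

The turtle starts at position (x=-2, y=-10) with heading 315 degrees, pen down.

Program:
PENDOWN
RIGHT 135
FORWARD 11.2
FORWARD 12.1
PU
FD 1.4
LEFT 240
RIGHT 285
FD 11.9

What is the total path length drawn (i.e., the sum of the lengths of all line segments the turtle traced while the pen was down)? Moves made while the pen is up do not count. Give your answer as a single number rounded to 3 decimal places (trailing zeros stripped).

Executing turtle program step by step:
Start: pos=(-2,-10), heading=315, pen down
PD: pen down
RT 135: heading 315 -> 180
FD 11.2: (-2,-10) -> (-13.2,-10) [heading=180, draw]
FD 12.1: (-13.2,-10) -> (-25.3,-10) [heading=180, draw]
PU: pen up
FD 1.4: (-25.3,-10) -> (-26.7,-10) [heading=180, move]
LT 240: heading 180 -> 60
RT 285: heading 60 -> 135
FD 11.9: (-26.7,-10) -> (-35.115,-1.585) [heading=135, move]
Final: pos=(-35.115,-1.585), heading=135, 2 segment(s) drawn

Segment lengths:
  seg 1: (-2,-10) -> (-13.2,-10), length = 11.2
  seg 2: (-13.2,-10) -> (-25.3,-10), length = 12.1
Total = 23.3

Answer: 23.3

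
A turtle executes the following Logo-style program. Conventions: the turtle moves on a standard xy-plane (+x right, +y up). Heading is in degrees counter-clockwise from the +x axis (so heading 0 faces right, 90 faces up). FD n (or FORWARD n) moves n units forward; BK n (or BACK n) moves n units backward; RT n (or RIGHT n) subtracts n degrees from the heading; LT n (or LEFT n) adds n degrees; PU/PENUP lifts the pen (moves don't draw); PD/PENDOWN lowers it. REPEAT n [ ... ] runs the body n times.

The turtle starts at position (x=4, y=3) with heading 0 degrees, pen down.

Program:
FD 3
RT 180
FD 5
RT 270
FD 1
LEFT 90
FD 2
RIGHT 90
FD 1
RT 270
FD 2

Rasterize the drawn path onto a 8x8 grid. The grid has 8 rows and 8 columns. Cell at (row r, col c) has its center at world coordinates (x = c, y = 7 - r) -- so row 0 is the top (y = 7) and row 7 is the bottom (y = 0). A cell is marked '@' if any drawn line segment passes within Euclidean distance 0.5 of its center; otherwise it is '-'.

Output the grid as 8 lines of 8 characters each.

Segment 0: (4,3) -> (7,3)
Segment 1: (7,3) -> (2,3)
Segment 2: (2,3) -> (2,2)
Segment 3: (2,2) -> (4,2)
Segment 4: (4,2) -> (4,1)
Segment 5: (4,1) -> (6,1)

Answer: --------
--------
--------
--------
--@@@@@@
--@@@---
----@@@-
--------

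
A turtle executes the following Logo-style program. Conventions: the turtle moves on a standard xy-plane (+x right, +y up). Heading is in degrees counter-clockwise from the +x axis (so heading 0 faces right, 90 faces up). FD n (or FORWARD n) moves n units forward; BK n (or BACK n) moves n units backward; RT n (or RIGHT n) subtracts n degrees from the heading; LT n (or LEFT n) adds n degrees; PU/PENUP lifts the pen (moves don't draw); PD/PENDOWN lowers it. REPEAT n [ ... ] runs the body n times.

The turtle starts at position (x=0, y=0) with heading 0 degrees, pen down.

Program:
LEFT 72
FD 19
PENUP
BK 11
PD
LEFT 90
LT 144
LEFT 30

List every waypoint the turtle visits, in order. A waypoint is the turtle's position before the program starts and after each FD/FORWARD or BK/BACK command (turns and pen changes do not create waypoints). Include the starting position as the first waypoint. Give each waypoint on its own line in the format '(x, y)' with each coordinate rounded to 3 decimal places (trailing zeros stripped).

Executing turtle program step by step:
Start: pos=(0,0), heading=0, pen down
LT 72: heading 0 -> 72
FD 19: (0,0) -> (5.871,18.07) [heading=72, draw]
PU: pen up
BK 11: (5.871,18.07) -> (2.472,7.608) [heading=72, move]
PD: pen down
LT 90: heading 72 -> 162
LT 144: heading 162 -> 306
LT 30: heading 306 -> 336
Final: pos=(2.472,7.608), heading=336, 1 segment(s) drawn
Waypoints (3 total):
(0, 0)
(5.871, 18.07)
(2.472, 7.608)

Answer: (0, 0)
(5.871, 18.07)
(2.472, 7.608)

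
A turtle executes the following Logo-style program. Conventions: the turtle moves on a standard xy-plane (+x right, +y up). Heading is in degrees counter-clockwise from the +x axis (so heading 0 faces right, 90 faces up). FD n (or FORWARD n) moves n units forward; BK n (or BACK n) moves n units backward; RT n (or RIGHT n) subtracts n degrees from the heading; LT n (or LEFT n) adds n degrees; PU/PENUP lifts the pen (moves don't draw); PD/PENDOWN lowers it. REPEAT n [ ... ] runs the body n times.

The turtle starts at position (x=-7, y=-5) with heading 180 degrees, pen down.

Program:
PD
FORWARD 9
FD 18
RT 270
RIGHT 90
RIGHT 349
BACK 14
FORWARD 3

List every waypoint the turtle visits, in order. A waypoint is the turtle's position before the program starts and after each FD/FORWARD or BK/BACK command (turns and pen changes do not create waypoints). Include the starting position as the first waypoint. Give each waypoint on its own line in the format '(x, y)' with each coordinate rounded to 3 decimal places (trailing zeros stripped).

Answer: (-7, -5)
(-16, -5)
(-34, -5)
(-20.257, -2.329)
(-23.202, -2.901)

Derivation:
Executing turtle program step by step:
Start: pos=(-7,-5), heading=180, pen down
PD: pen down
FD 9: (-7,-5) -> (-16,-5) [heading=180, draw]
FD 18: (-16,-5) -> (-34,-5) [heading=180, draw]
RT 270: heading 180 -> 270
RT 90: heading 270 -> 180
RT 349: heading 180 -> 191
BK 14: (-34,-5) -> (-20.257,-2.329) [heading=191, draw]
FD 3: (-20.257,-2.329) -> (-23.202,-2.901) [heading=191, draw]
Final: pos=(-23.202,-2.901), heading=191, 4 segment(s) drawn
Waypoints (5 total):
(-7, -5)
(-16, -5)
(-34, -5)
(-20.257, -2.329)
(-23.202, -2.901)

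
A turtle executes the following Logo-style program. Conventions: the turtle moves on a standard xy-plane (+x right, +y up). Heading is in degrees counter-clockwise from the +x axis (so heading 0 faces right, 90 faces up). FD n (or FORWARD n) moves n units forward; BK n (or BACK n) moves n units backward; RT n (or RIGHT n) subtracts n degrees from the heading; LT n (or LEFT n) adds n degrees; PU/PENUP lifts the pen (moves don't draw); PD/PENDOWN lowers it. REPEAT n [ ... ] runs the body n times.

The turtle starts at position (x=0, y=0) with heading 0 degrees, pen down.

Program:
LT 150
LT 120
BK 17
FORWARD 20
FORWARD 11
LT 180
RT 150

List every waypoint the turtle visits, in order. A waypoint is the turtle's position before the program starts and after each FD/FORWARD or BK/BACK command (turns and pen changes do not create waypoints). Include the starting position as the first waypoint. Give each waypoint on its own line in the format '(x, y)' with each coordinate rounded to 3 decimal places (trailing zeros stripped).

Executing turtle program step by step:
Start: pos=(0,0), heading=0, pen down
LT 150: heading 0 -> 150
LT 120: heading 150 -> 270
BK 17: (0,0) -> (0,17) [heading=270, draw]
FD 20: (0,17) -> (0,-3) [heading=270, draw]
FD 11: (0,-3) -> (0,-14) [heading=270, draw]
LT 180: heading 270 -> 90
RT 150: heading 90 -> 300
Final: pos=(0,-14), heading=300, 3 segment(s) drawn
Waypoints (4 total):
(0, 0)
(0, 17)
(0, -3)
(0, -14)

Answer: (0, 0)
(0, 17)
(0, -3)
(0, -14)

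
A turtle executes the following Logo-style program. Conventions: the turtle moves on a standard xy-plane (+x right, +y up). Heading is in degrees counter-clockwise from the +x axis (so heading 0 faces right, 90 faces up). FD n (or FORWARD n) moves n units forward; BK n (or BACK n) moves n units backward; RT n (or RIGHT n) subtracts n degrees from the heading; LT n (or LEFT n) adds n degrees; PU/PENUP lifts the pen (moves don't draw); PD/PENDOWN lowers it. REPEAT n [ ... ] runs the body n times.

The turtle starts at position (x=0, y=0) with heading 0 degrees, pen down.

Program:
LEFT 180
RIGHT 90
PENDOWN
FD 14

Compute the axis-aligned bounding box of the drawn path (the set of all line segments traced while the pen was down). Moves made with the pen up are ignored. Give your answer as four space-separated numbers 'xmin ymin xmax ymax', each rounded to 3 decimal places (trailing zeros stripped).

Executing turtle program step by step:
Start: pos=(0,0), heading=0, pen down
LT 180: heading 0 -> 180
RT 90: heading 180 -> 90
PD: pen down
FD 14: (0,0) -> (0,14) [heading=90, draw]
Final: pos=(0,14), heading=90, 1 segment(s) drawn

Segment endpoints: x in {0, 0}, y in {0, 14}
xmin=0, ymin=0, xmax=0, ymax=14

Answer: 0 0 0 14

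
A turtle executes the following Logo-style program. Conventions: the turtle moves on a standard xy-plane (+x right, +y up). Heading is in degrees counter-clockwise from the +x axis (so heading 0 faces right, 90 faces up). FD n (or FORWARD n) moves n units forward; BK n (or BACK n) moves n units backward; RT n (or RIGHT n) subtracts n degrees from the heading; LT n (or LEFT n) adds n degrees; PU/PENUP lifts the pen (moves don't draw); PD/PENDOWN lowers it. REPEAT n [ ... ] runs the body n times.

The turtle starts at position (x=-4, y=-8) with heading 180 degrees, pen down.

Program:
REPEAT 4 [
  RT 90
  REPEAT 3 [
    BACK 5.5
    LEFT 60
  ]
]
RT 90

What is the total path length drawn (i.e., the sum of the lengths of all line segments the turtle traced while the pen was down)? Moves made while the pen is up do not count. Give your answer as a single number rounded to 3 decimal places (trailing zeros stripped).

Answer: 66

Derivation:
Executing turtle program step by step:
Start: pos=(-4,-8), heading=180, pen down
REPEAT 4 [
  -- iteration 1/4 --
  RT 90: heading 180 -> 90
  REPEAT 3 [
    -- iteration 1/3 --
    BK 5.5: (-4,-8) -> (-4,-13.5) [heading=90, draw]
    LT 60: heading 90 -> 150
    -- iteration 2/3 --
    BK 5.5: (-4,-13.5) -> (0.763,-16.25) [heading=150, draw]
    LT 60: heading 150 -> 210
    -- iteration 3/3 --
    BK 5.5: (0.763,-16.25) -> (5.526,-13.5) [heading=210, draw]
    LT 60: heading 210 -> 270
  ]
  -- iteration 2/4 --
  RT 90: heading 270 -> 180
  REPEAT 3 [
    -- iteration 1/3 --
    BK 5.5: (5.526,-13.5) -> (11.026,-13.5) [heading=180, draw]
    LT 60: heading 180 -> 240
    -- iteration 2/3 --
    BK 5.5: (11.026,-13.5) -> (13.776,-8.737) [heading=240, draw]
    LT 60: heading 240 -> 300
    -- iteration 3/3 --
    BK 5.5: (13.776,-8.737) -> (11.026,-3.974) [heading=300, draw]
    LT 60: heading 300 -> 0
  ]
  -- iteration 3/4 --
  RT 90: heading 0 -> 270
  REPEAT 3 [
    -- iteration 1/3 --
    BK 5.5: (11.026,-3.974) -> (11.026,1.526) [heading=270, draw]
    LT 60: heading 270 -> 330
    -- iteration 2/3 --
    BK 5.5: (11.026,1.526) -> (6.263,4.276) [heading=330, draw]
    LT 60: heading 330 -> 30
    -- iteration 3/3 --
    BK 5.5: (6.263,4.276) -> (1.5,1.526) [heading=30, draw]
    LT 60: heading 30 -> 90
  ]
  -- iteration 4/4 --
  RT 90: heading 90 -> 0
  REPEAT 3 [
    -- iteration 1/3 --
    BK 5.5: (1.5,1.526) -> (-4,1.526) [heading=0, draw]
    LT 60: heading 0 -> 60
    -- iteration 2/3 --
    BK 5.5: (-4,1.526) -> (-6.75,-3.237) [heading=60, draw]
    LT 60: heading 60 -> 120
    -- iteration 3/3 --
    BK 5.5: (-6.75,-3.237) -> (-4,-8) [heading=120, draw]
    LT 60: heading 120 -> 180
  ]
]
RT 90: heading 180 -> 90
Final: pos=(-4,-8), heading=90, 12 segment(s) drawn

Segment lengths:
  seg 1: (-4,-8) -> (-4,-13.5), length = 5.5
  seg 2: (-4,-13.5) -> (0.763,-16.25), length = 5.5
  seg 3: (0.763,-16.25) -> (5.526,-13.5), length = 5.5
  seg 4: (5.526,-13.5) -> (11.026,-13.5), length = 5.5
  seg 5: (11.026,-13.5) -> (13.776,-8.737), length = 5.5
  seg 6: (13.776,-8.737) -> (11.026,-3.974), length = 5.5
  seg 7: (11.026,-3.974) -> (11.026,1.526), length = 5.5
  seg 8: (11.026,1.526) -> (6.263,4.276), length = 5.5
  seg 9: (6.263,4.276) -> (1.5,1.526), length = 5.5
  seg 10: (1.5,1.526) -> (-4,1.526), length = 5.5
  seg 11: (-4,1.526) -> (-6.75,-3.237), length = 5.5
  seg 12: (-6.75,-3.237) -> (-4,-8), length = 5.5
Total = 66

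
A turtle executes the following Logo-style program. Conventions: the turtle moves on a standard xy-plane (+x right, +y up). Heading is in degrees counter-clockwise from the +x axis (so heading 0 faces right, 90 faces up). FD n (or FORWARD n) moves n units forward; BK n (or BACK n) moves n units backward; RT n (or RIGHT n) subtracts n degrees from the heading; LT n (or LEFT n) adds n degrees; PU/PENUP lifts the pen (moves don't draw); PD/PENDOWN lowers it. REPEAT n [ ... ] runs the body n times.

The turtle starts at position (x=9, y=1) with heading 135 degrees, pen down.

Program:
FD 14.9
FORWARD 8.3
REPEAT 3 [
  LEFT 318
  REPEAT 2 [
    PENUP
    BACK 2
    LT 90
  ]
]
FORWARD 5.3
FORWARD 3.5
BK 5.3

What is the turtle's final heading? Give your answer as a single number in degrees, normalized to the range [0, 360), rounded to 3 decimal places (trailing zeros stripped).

Executing turtle program step by step:
Start: pos=(9,1), heading=135, pen down
FD 14.9: (9,1) -> (-1.536,11.536) [heading=135, draw]
FD 8.3: (-1.536,11.536) -> (-7.405,17.405) [heading=135, draw]
REPEAT 3 [
  -- iteration 1/3 --
  LT 318: heading 135 -> 93
  REPEAT 2 [
    -- iteration 1/2 --
    PU: pen up
    BK 2: (-7.405,17.405) -> (-7.3,15.408) [heading=93, move]
    LT 90: heading 93 -> 183
    -- iteration 2/2 --
    PU: pen up
    BK 2: (-7.3,15.408) -> (-5.303,15.512) [heading=183, move]
    LT 90: heading 183 -> 273
  ]
  -- iteration 2/3 --
  LT 318: heading 273 -> 231
  REPEAT 2 [
    -- iteration 1/2 --
    PU: pen up
    BK 2: (-5.303,15.512) -> (-4.044,17.067) [heading=231, move]
    LT 90: heading 231 -> 321
    -- iteration 2/2 --
    PU: pen up
    BK 2: (-4.044,17.067) -> (-5.599,18.325) [heading=321, move]
    LT 90: heading 321 -> 51
  ]
  -- iteration 3/3 --
  LT 318: heading 51 -> 9
  REPEAT 2 [
    -- iteration 1/2 --
    PU: pen up
    BK 2: (-5.599,18.325) -> (-7.574,18.012) [heading=9, move]
    LT 90: heading 9 -> 99
    -- iteration 2/2 --
    PU: pen up
    BK 2: (-7.574,18.012) -> (-7.261,16.037) [heading=99, move]
    LT 90: heading 99 -> 189
  ]
]
FD 5.3: (-7.261,16.037) -> (-12.496,15.208) [heading=189, move]
FD 3.5: (-12.496,15.208) -> (-15.953,14.66) [heading=189, move]
BK 5.3: (-15.953,14.66) -> (-10.718,15.489) [heading=189, move]
Final: pos=(-10.718,15.489), heading=189, 2 segment(s) drawn

Answer: 189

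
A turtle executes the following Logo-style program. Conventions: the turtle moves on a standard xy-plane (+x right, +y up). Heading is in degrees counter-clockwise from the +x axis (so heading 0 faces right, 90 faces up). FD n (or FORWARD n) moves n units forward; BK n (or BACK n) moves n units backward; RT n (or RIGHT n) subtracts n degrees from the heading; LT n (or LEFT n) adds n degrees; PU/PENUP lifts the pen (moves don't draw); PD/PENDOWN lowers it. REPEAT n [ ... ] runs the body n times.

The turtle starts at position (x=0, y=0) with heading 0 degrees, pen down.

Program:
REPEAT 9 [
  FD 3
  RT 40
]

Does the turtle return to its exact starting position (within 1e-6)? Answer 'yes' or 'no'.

Answer: yes

Derivation:
Executing turtle program step by step:
Start: pos=(0,0), heading=0, pen down
REPEAT 9 [
  -- iteration 1/9 --
  FD 3: (0,0) -> (3,0) [heading=0, draw]
  RT 40: heading 0 -> 320
  -- iteration 2/9 --
  FD 3: (3,0) -> (5.298,-1.928) [heading=320, draw]
  RT 40: heading 320 -> 280
  -- iteration 3/9 --
  FD 3: (5.298,-1.928) -> (5.819,-4.883) [heading=280, draw]
  RT 40: heading 280 -> 240
  -- iteration 4/9 --
  FD 3: (5.819,-4.883) -> (4.319,-7.481) [heading=240, draw]
  RT 40: heading 240 -> 200
  -- iteration 5/9 --
  FD 3: (4.319,-7.481) -> (1.5,-8.507) [heading=200, draw]
  RT 40: heading 200 -> 160
  -- iteration 6/9 --
  FD 3: (1.5,-8.507) -> (-1.319,-7.481) [heading=160, draw]
  RT 40: heading 160 -> 120
  -- iteration 7/9 --
  FD 3: (-1.319,-7.481) -> (-2.819,-4.883) [heading=120, draw]
  RT 40: heading 120 -> 80
  -- iteration 8/9 --
  FD 3: (-2.819,-4.883) -> (-2.298,-1.928) [heading=80, draw]
  RT 40: heading 80 -> 40
  -- iteration 9/9 --
  FD 3: (-2.298,-1.928) -> (0,0) [heading=40, draw]
  RT 40: heading 40 -> 0
]
Final: pos=(0,0), heading=0, 9 segment(s) drawn

Start position: (0, 0)
Final position: (0, 0)
Distance = 0; < 1e-6 -> CLOSED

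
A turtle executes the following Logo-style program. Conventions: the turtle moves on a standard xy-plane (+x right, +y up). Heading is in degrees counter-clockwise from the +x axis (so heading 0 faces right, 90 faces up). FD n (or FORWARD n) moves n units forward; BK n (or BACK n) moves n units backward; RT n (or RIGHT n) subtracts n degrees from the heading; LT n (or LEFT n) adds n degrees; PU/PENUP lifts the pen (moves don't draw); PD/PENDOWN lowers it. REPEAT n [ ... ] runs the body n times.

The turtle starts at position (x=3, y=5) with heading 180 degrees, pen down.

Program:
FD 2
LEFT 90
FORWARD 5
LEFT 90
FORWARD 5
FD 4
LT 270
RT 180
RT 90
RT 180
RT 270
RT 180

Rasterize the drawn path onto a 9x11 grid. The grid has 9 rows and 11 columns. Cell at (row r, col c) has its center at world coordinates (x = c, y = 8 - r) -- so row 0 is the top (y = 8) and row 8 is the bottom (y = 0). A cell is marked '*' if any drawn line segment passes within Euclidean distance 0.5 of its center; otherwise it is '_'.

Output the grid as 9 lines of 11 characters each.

Answer: ___________
___________
___________
_***_______
_*_________
_*_________
_*_________
_*_________
_**********

Derivation:
Segment 0: (3,5) -> (1,5)
Segment 1: (1,5) -> (1,0)
Segment 2: (1,0) -> (6,-0)
Segment 3: (6,-0) -> (10,-0)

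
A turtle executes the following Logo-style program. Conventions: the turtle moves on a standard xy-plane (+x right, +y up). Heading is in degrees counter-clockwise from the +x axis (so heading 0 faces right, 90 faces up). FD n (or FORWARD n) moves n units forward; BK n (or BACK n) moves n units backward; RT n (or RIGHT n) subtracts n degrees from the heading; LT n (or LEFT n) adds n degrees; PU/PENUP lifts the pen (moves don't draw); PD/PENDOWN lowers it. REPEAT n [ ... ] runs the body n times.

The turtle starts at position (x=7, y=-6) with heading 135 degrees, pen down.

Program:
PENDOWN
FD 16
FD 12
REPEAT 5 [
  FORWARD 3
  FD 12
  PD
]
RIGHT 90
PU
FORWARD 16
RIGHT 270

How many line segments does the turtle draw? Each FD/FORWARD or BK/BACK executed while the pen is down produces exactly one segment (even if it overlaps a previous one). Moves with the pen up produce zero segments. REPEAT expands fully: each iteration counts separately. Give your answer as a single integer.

Answer: 12

Derivation:
Executing turtle program step by step:
Start: pos=(7,-6), heading=135, pen down
PD: pen down
FD 16: (7,-6) -> (-4.314,5.314) [heading=135, draw]
FD 12: (-4.314,5.314) -> (-12.799,13.799) [heading=135, draw]
REPEAT 5 [
  -- iteration 1/5 --
  FD 3: (-12.799,13.799) -> (-14.92,15.92) [heading=135, draw]
  FD 12: (-14.92,15.92) -> (-23.406,24.406) [heading=135, draw]
  PD: pen down
  -- iteration 2/5 --
  FD 3: (-23.406,24.406) -> (-25.527,26.527) [heading=135, draw]
  FD 12: (-25.527,26.527) -> (-34.012,35.012) [heading=135, draw]
  PD: pen down
  -- iteration 3/5 --
  FD 3: (-34.012,35.012) -> (-36.134,37.134) [heading=135, draw]
  FD 12: (-36.134,37.134) -> (-44.619,45.619) [heading=135, draw]
  PD: pen down
  -- iteration 4/5 --
  FD 3: (-44.619,45.619) -> (-46.74,47.74) [heading=135, draw]
  FD 12: (-46.74,47.74) -> (-55.225,56.225) [heading=135, draw]
  PD: pen down
  -- iteration 5/5 --
  FD 3: (-55.225,56.225) -> (-57.347,58.347) [heading=135, draw]
  FD 12: (-57.347,58.347) -> (-65.832,66.832) [heading=135, draw]
  PD: pen down
]
RT 90: heading 135 -> 45
PU: pen up
FD 16: (-65.832,66.832) -> (-54.518,78.146) [heading=45, move]
RT 270: heading 45 -> 135
Final: pos=(-54.518,78.146), heading=135, 12 segment(s) drawn
Segments drawn: 12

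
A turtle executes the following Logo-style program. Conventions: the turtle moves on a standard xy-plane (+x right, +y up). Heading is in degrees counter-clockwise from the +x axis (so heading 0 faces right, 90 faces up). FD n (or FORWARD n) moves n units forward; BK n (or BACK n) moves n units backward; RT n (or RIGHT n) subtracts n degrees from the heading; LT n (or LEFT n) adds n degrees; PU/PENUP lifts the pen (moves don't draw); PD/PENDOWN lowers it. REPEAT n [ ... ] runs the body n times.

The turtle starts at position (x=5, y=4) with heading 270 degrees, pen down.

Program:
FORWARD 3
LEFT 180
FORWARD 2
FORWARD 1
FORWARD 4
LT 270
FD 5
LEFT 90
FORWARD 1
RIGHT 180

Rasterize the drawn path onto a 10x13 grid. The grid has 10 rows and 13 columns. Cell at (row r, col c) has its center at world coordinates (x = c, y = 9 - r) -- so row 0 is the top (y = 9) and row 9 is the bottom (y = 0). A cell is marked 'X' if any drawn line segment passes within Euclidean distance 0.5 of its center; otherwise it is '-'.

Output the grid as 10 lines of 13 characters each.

Segment 0: (5,4) -> (5,1)
Segment 1: (5,1) -> (5,3)
Segment 2: (5,3) -> (5,4)
Segment 3: (5,4) -> (5,8)
Segment 4: (5,8) -> (10,8)
Segment 5: (10,8) -> (10,9)

Answer: ----------X--
-----XXXXXX--
-----X-------
-----X-------
-----X-------
-----X-------
-----X-------
-----X-------
-----X-------
-------------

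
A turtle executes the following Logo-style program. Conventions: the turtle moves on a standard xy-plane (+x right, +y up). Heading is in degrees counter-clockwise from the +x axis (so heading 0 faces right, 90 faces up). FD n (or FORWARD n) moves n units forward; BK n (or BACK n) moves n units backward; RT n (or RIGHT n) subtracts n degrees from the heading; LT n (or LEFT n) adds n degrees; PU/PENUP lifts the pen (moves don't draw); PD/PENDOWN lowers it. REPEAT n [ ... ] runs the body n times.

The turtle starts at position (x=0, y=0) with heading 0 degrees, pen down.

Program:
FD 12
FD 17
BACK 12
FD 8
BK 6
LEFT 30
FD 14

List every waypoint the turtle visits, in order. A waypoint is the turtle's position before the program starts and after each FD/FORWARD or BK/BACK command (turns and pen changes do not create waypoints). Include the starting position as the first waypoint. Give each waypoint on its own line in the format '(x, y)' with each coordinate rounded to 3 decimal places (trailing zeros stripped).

Executing turtle program step by step:
Start: pos=(0,0), heading=0, pen down
FD 12: (0,0) -> (12,0) [heading=0, draw]
FD 17: (12,0) -> (29,0) [heading=0, draw]
BK 12: (29,0) -> (17,0) [heading=0, draw]
FD 8: (17,0) -> (25,0) [heading=0, draw]
BK 6: (25,0) -> (19,0) [heading=0, draw]
LT 30: heading 0 -> 30
FD 14: (19,0) -> (31.124,7) [heading=30, draw]
Final: pos=(31.124,7), heading=30, 6 segment(s) drawn
Waypoints (7 total):
(0, 0)
(12, 0)
(29, 0)
(17, 0)
(25, 0)
(19, 0)
(31.124, 7)

Answer: (0, 0)
(12, 0)
(29, 0)
(17, 0)
(25, 0)
(19, 0)
(31.124, 7)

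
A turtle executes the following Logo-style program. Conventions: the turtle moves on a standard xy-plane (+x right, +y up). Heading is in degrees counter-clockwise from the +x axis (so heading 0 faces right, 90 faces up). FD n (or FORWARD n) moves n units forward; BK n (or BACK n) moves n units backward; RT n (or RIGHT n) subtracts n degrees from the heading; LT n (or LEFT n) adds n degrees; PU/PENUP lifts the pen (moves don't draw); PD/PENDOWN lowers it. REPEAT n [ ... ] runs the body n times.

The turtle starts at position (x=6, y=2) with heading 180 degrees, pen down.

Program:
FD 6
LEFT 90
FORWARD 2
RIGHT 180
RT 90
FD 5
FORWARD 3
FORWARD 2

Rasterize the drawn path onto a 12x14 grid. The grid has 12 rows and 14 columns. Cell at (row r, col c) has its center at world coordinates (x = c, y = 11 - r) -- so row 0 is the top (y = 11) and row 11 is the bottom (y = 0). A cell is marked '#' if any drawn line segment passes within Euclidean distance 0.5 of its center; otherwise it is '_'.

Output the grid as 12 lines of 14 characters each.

Answer: ______________
______________
______________
______________
______________
______________
______________
______________
______________
#######_______
#_____________
###########___

Derivation:
Segment 0: (6,2) -> (0,2)
Segment 1: (0,2) -> (-0,0)
Segment 2: (-0,0) -> (5,0)
Segment 3: (5,0) -> (8,0)
Segment 4: (8,0) -> (10,0)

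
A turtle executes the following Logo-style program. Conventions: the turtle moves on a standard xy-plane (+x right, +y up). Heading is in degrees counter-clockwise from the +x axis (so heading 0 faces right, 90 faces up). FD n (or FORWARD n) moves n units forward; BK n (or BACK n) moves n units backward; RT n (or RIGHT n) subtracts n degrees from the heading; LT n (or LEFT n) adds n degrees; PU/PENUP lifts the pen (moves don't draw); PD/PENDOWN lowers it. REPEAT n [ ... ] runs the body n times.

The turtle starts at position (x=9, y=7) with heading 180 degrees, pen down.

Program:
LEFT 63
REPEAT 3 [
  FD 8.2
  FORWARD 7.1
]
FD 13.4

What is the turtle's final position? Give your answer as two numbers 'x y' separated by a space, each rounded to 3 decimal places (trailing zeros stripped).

Answer: -17.922 -45.837

Derivation:
Executing turtle program step by step:
Start: pos=(9,7), heading=180, pen down
LT 63: heading 180 -> 243
REPEAT 3 [
  -- iteration 1/3 --
  FD 8.2: (9,7) -> (5.277,-0.306) [heading=243, draw]
  FD 7.1: (5.277,-0.306) -> (2.054,-6.632) [heading=243, draw]
  -- iteration 2/3 --
  FD 8.2: (2.054,-6.632) -> (-1.669,-13.939) [heading=243, draw]
  FD 7.1: (-1.669,-13.939) -> (-4.892,-20.265) [heading=243, draw]
  -- iteration 3/3 --
  FD 8.2: (-4.892,-20.265) -> (-8.615,-27.571) [heading=243, draw]
  FD 7.1: (-8.615,-27.571) -> (-11.838,-33.897) [heading=243, draw]
]
FD 13.4: (-11.838,-33.897) -> (-17.922,-45.837) [heading=243, draw]
Final: pos=(-17.922,-45.837), heading=243, 7 segment(s) drawn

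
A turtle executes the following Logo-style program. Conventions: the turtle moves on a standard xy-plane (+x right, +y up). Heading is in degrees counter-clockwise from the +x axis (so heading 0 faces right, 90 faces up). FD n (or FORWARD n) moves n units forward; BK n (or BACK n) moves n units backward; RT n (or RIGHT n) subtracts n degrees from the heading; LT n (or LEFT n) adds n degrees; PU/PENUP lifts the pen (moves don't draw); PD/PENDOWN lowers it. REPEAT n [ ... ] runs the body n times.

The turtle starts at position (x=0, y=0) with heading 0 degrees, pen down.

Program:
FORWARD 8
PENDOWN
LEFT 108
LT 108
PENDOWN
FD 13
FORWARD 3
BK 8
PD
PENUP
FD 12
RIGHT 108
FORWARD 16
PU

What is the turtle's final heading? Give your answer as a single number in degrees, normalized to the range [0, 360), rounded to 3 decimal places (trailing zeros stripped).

Answer: 108

Derivation:
Executing turtle program step by step:
Start: pos=(0,0), heading=0, pen down
FD 8: (0,0) -> (8,0) [heading=0, draw]
PD: pen down
LT 108: heading 0 -> 108
LT 108: heading 108 -> 216
PD: pen down
FD 13: (8,0) -> (-2.517,-7.641) [heading=216, draw]
FD 3: (-2.517,-7.641) -> (-4.944,-9.405) [heading=216, draw]
BK 8: (-4.944,-9.405) -> (1.528,-4.702) [heading=216, draw]
PD: pen down
PU: pen up
FD 12: (1.528,-4.702) -> (-8.18,-11.756) [heading=216, move]
RT 108: heading 216 -> 108
FD 16: (-8.18,-11.756) -> (-13.125,3.461) [heading=108, move]
PU: pen up
Final: pos=(-13.125,3.461), heading=108, 4 segment(s) drawn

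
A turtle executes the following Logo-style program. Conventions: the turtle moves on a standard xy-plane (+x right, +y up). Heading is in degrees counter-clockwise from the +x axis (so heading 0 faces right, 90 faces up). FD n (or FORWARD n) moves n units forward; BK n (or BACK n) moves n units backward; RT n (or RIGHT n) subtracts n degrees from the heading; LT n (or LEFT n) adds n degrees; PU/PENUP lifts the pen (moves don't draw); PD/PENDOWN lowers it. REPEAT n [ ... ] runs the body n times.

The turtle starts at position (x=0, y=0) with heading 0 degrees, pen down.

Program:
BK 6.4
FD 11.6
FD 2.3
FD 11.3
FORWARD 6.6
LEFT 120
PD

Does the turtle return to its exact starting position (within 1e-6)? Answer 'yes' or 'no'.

Executing turtle program step by step:
Start: pos=(0,0), heading=0, pen down
BK 6.4: (0,0) -> (-6.4,0) [heading=0, draw]
FD 11.6: (-6.4,0) -> (5.2,0) [heading=0, draw]
FD 2.3: (5.2,0) -> (7.5,0) [heading=0, draw]
FD 11.3: (7.5,0) -> (18.8,0) [heading=0, draw]
FD 6.6: (18.8,0) -> (25.4,0) [heading=0, draw]
LT 120: heading 0 -> 120
PD: pen down
Final: pos=(25.4,0), heading=120, 5 segment(s) drawn

Start position: (0, 0)
Final position: (25.4, 0)
Distance = 25.4; >= 1e-6 -> NOT closed

Answer: no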